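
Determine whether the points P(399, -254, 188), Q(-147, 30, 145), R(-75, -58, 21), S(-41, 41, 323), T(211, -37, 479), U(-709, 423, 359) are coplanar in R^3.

The plane through P, Q, R has normal n = PQ × PR = (-39000, -70800, 27600) and equation n·X = 7611000.
Checking the remaining points: n·S = 7611000, n·T = 7611000, n·U = 7611000.
All equal 7611000, so all 6 points lie in one plane.

Yes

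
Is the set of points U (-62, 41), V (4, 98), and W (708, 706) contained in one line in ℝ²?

Yes

UV = (66, 57), UW = (770, 665).
Twice the signed area of △UVW is (66)(665) − (57)(770) = 0.
The triangle is degenerate (zero area), so the points are collinear.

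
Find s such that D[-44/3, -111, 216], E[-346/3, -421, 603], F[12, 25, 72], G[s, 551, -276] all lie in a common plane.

Normal to plane DEF: n = (-7992, -4176, -5424); plane equation n·P = -590832.
Requiring n·G = -590832: (-7992)s + (-803952) = -590832.
So s = -80/3.

-80/3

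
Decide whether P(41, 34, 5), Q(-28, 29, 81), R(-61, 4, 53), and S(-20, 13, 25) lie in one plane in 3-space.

Yes

With P as base: PQ = (-69, -5, 76), PR = (-102, -30, 48), PS = (-61, -21, 20).
PR × PS = (408, -888, 312).
PQ · (PR × PS) = 0.
The scalar triple product vanishes, so the four points are coplanar.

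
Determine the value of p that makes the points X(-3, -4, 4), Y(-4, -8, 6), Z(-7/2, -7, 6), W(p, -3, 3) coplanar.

Normal to plane XYZ: n = (-2, 1, 1); plane equation n·P = 6.
Requiring n·W = 6: (-2)p + (0) = 6.
So p = -3.

-3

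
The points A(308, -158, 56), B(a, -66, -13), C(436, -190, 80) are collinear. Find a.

Direction AC = (128, -32, 24). From the y-coordinate of B, the parameter along the line is τ = (-66 − (-158))/(-32) = -23/8.
Then a = 308 + (-23/8)·(128) = -60.

-60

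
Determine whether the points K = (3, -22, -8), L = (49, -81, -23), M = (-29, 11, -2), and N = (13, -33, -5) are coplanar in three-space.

No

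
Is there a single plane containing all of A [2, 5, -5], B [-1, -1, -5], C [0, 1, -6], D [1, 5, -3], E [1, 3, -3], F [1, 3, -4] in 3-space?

No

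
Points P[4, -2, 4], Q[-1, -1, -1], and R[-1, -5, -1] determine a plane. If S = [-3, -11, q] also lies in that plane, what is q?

-3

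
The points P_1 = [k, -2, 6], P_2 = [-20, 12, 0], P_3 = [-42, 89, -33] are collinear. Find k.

-16

Collinearity requires P_1P_2 × P_1P_3 = 0; each component is linear in k.
The y-component gives (-33)k + (-528) = 0, so k = -16.
The remaining components then also vanish.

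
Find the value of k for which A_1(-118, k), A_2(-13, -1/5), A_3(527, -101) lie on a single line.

The three points are collinear iff det[A_1A_2; A_1A_3] = 0.
This determinant is linear in k: (540)k + (-10476) = 0, so k = 97/5.

97/5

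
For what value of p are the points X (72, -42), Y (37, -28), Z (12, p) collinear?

-18

The three points are collinear iff det[XY; XZ] = 0.
This determinant is linear in p: (-35)p + (-630) = 0, so p = -18.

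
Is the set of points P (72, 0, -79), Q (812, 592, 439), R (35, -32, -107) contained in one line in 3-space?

PQ = (740, 592, 518), PR = (-37, -32, -28).
PQ × PR = (0, 1554, -1776).
The cross product is nonzero, so the points do not lie on one line.

No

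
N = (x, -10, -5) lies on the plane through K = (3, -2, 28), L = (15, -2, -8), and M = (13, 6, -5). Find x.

The plane through K, L, M has equation 288x + 36y + 96z = 3480.
Substituting N: (288)x + (-840) = 3480, so x = 15.

15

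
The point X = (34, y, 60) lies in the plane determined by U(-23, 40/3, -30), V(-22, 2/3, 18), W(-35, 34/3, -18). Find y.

-47/3

A normal to the plane is n = UV × UW = (-56, -588, -154).
X lies in the plane iff n · UX = 0.
This gives (-588)y + (-9212) = 0, so y = -47/3.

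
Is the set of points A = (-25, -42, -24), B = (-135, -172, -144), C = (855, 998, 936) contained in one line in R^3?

AB = (-110, -130, -120), AC = (880, 1040, 960).
AB × AC = (0, 0, 0).
The cross product vanishes, so the three points are collinear.

Yes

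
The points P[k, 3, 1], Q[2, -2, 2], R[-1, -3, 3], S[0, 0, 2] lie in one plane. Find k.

Coplanarity ⇔ det[PQ; PR; PS] = 0.
Expanding, this is linear in k: (2)k + (-2) = 0.
So k = 1.

1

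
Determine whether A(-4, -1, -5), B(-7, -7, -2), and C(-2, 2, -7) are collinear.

No

AB = (-3, -6, 3), AC = (2, 3, -2).
AB × AC = (3, 0, 3).
The cross product is nonzero, so the points do not lie on one line.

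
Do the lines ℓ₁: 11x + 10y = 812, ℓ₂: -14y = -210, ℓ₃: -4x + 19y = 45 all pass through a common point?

The three lines meet at one point iff the augmented coefficient matrix [aᵢ bᵢ cᵢ] has rank < 3, i.e. its determinant vanishes.
Here the determinant is -112.
Nonzero, so no common point exists.

No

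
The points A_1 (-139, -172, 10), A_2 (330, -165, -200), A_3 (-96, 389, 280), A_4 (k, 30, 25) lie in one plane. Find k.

57

The points are coplanar iff A_1A_2 · (A_1A_3 × A_1A_4) = 0.
Expanding, this is linear in k: (119700)k + (-6822900) = 0.
So k = 57.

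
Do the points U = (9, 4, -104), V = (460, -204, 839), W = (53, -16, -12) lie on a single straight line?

No

UV = (451, -208, 943), UW = (44, -20, 92).
UV × UW = (-276, 0, 132).
The cross product is nonzero, so the points do not lie on one line.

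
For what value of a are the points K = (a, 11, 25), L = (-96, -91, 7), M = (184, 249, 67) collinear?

-12

Direction LM = (280, 340, 60). From the y-coordinate of K, the parameter along the line is τ = (11 − (-91))/340 = 3/10.
Then a = (-96) + 3/10·(280) = -12.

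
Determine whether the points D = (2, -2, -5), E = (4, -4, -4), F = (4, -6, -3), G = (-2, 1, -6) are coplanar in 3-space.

No

A normal to the plane through D, E, F is n = DE × DF = (0, -2, -4).
The plane has equation n·P = 24. For G: n·G = 22.
22 ≠ 24, so G is off the plane.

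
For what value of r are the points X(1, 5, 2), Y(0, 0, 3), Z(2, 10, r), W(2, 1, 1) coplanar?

1

Normal to plane XYW: n = (9, 0, 9); plane equation n·P = 27.
Requiring n·Z = 27: (9)r + (18) = 27.
So r = 1.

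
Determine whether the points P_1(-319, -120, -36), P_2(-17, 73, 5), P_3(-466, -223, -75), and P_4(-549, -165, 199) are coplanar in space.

No

A normal to the plane through P_1, P_2, P_3 is n = P_1P_2 × P_1P_3 = (-3304, 5751, -2735).
The plane has equation n·P = 462316. For P_4: n·P_4 = 320716.
320716 ≠ 462316, so P_4 is off the plane.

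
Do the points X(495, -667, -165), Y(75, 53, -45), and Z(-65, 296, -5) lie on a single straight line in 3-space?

XY = (-420, 720, 120), XZ = (-560, 963, 160).
Comparing components 2 and 3: (720)(160) − (120)(963) = -360 ≠ 0, so XY and XZ are not parallel and the points are not collinear.

No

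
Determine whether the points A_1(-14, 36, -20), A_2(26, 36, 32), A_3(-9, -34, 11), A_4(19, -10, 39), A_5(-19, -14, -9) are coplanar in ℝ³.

The plane through A_1, A_2, A_3 has normal n = A_1A_2 × A_1A_3 = (3640, -980, -2800) and equation n·P = -30240.
Checking the remaining points: n·A_4 = -30240, n·A_5 = -30240.
All equal -30240, so all 5 points lie in one plane.

Yes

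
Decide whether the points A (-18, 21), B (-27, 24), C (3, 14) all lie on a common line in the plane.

AB = (-9, 3), AC = (21, -7).
Checking proportionality: AC = -7/3·AB, so the vectors are parallel and the points are collinear.

Yes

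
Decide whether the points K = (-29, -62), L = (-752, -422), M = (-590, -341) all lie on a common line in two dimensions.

KL = (-723, -360), KM = (-561, -279).
det[KL; KM] = (-723)(-279) − (-360)(-561) = -243.
The determinant is nonzero, so they are not collinear.

No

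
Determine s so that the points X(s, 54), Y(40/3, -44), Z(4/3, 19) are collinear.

Collinearity: (X − Y) must be parallel to (Z − Y) = (-12, 63).
Cross-multiplying the components: (s − 40/3)·(63) = (98)·(-12).
Solving gives s = -16/3.

-16/3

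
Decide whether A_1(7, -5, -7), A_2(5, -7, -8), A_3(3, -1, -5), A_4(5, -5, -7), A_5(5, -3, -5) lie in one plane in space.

The plane through A_1, A_2, A_3 has normal n = A_1A_2 × A_1A_3 = (0, 8, -16) and equation n·P = 72.
Checking the remaining points: n·A_4 = 72, n·A_5 = 56.
Since n·A_5 = 56 ≠ 72, A_5 is off the plane and the points are not all coplanar.

No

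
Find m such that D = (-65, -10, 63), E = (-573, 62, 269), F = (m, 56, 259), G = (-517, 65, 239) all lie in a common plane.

Normal to plane DEG: n = (-2778, -3704, -5556); plane equation n·P = -132418.
Requiring n·F = -132418: (-2778)m + (-1646428) = -132418.
So m = -545.

-545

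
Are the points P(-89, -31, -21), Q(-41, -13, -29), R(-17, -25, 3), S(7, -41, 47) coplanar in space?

A normal to the plane through P, Q, R is n = PQ × PR = (480, -1728, -1008).
The plane has equation n·X = 32016. For S: n·S = 26832.
26832 ≠ 32016, so S is off the plane.

No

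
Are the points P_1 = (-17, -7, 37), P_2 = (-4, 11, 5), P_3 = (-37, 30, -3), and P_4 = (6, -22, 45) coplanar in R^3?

With P_1 as base: P_1P_2 = (13, 18, -32), P_1P_3 = (-20, 37, -40), P_1P_4 = (23, -15, 8).
P_1P_3 × P_1P_4 = (-304, -760, -551).
P_1P_2 · (P_1P_3 × P_1P_4) = 0.
The scalar triple product vanishes, so the four points are coplanar.

Yes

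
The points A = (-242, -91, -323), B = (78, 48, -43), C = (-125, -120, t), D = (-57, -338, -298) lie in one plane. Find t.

Normal to plane ABD: n = (72635, 43800, -104755); plane equation n·P = 12272395.
Requiring n·C = 12272395: (-104755)t + (-14335375) = 12272395.
So t = -254.

-254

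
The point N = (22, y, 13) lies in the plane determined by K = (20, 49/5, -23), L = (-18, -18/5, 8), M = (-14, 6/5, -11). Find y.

12/5

A normal to the plane is n = KL × KM = (529/5, -598, -644/5).
N lies in the plane iff n · KN = 0.
This gives (-598)y + (7176/5) = 0, so y = 12/5.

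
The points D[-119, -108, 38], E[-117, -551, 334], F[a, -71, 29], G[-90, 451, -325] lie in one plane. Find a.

Normal to plane DEG: n = (-4655, 9310, 13965); plane equation n·P = 79135.
Requiring n·F = 79135: (-4655)a + (-256025) = 79135.
So a = -72.

-72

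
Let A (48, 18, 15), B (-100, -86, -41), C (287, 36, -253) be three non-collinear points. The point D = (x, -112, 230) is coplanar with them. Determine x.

-356

Coplanarity requires AB · (AC × AD) = 0.
AB = (-148, -104, -56), AC = (239, 18, -268); the triple product is linear in x with coefficient 28880 and constant term 10281280.
Setting it to zero: x = -356.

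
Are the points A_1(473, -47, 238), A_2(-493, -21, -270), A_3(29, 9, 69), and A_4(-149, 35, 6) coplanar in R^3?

No

With A_1 as base: A_1A_2 = (-966, 26, -508), A_1A_3 = (-444, 56, -169), A_1A_4 = (-622, 82, -232).
A_1A_3 × A_1A_4 = (866, 2110, -1576).
A_1A_2 · (A_1A_3 × A_1A_4) = 18912.
Since 18912 ≠ 0, the four points are not coplanar.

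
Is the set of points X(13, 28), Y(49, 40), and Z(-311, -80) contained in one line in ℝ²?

Yes

XY = (36, 12), XZ = (-324, -108).
det[XY; XZ] = (36)(-108) − (12)(-324) = 0.
The determinant is zero, so the points are collinear.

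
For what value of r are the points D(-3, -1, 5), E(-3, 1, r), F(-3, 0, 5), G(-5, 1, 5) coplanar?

Normal to plane DFG: n = (0, 0, 2); plane equation n·P = 10.
Requiring n·E = 10: (2)r + (0) = 10.
So r = 5.

5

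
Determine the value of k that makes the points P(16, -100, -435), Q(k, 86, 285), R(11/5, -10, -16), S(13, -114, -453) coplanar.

17/5

Coplanarity ⇔ det[PQ; PR; PS] = 0.
Expanding, this is linear in k: (4246)k + (-72182/5) = 0.
So k = 17/5.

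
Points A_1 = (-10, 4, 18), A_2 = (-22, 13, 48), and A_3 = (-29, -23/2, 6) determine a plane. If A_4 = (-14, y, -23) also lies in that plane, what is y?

-37/2

A normal to the plane is n = A_1A_2 × A_1A_3 = (357, -714, 357).
A_4 lies in the plane iff n · A_1A_4 = 0.
This gives (-714)y + (-13209) = 0, so y = -37/2.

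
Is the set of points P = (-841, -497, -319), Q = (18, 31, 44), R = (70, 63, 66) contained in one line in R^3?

PQ = (859, 528, 363), PR = (911, 560, 385).
Comparing components 3 and 1: (363)(911) − (859)(385) = -22 ≠ 0, so PQ and PR are not parallel and the points are not collinear.

No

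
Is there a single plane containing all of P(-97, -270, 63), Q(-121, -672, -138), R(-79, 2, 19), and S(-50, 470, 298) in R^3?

No

A normal to the plane through P, Q, R is n = PQ × PR = (72360, -4674, 708).
The plane has equation n·X = -5712336. For S: n·S = -5603796.
-5603796 ≠ -5712336, so S is off the plane.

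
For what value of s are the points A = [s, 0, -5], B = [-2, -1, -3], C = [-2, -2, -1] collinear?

-2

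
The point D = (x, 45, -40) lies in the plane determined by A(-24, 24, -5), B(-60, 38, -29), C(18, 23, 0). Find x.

-66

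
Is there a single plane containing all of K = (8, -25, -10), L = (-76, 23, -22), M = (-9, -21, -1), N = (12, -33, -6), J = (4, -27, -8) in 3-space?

No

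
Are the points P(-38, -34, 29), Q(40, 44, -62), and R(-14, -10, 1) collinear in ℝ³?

PQ = (78, 78, -91), PR = (24, 24, -28).
PQ × PR = (0, 0, 0).
The cross product vanishes, so the three points are collinear.

Yes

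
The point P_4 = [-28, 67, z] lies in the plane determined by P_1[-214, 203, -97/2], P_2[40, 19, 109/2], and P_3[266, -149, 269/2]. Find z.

47/2

Coplanarity requires P_1P_2 · (P_1P_3 × P_1P_4) = 0.
P_1P_2 = (254, -184, 103), P_1P_3 = (480, -352, 183); the triple product is linear in z with coefficient -1088 and constant term 25568.
Setting it to zero: z = 47/2.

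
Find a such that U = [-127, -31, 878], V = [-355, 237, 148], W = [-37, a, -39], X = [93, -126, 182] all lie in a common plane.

4

Normal to plane UVX: n = (-255878, -319288, -37300); plane equation n·P = 9645034.
Requiring n·W = 9645034: (-319288)a + (10922186) = 9645034.
So a = 4.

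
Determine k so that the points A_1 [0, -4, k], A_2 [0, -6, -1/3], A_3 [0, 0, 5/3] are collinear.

1/3

Collinearity requires A_1A_2 × A_1A_3 = 0; each component is linear in k.
The x-component gives (6)k + (-2) = 0, so k = 1/3.
The remaining components then also vanish.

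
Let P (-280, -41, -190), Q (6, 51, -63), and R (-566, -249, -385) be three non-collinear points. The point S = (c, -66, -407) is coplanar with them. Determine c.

-1072

The plane through P, Q, R has equation 8476x + 19448y − 33176z = 3132792.
Substituting S: (8476)c + (12219064) = 3132792, so c = -1072.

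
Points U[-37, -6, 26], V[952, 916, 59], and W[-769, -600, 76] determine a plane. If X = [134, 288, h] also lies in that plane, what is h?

A normal to the plane is n = UV × UW = (65702, -73606, 87438).
X lies in the plane iff n · UX = 0.
This gives (87438)h + (-12678510) = 0, so h = 145.

145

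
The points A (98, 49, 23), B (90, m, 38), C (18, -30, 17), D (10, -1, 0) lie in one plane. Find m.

Coplanarity ⇔ det[AB; AC; AD] = 0.
Expanding, this is linear in m: (-1312)m + (7872) = 0.
So m = 6.

6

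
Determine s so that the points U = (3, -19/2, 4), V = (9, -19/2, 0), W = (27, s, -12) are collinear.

-19/2

Direction UV = (6, 0, -4). From the x-coordinate of W, the parameter along the line is τ = (27 − 3)/6 = 4.
Then s = (-19/2) + 4·(0) = -19/2.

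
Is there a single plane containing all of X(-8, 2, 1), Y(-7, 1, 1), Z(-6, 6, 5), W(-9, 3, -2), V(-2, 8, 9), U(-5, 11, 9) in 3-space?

The plane through X, Y, Z has normal n = XY × XZ = (-4, -4, 6) and equation n·P = 30.
Checking the remaining points: n·W = 12, n·V = 30, n·U = 30.
Since n·W = 12 ≠ 30, W is off the plane and the points are not all coplanar.

No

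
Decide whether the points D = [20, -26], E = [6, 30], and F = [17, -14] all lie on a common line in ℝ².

DE = (-14, 56), DF = (-3, 12).
det[DE; DF] = (-14)(12) − (56)(-3) = 0.
The determinant is zero, so the points are collinear.

Yes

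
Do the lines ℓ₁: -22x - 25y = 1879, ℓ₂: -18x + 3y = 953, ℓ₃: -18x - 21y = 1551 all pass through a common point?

No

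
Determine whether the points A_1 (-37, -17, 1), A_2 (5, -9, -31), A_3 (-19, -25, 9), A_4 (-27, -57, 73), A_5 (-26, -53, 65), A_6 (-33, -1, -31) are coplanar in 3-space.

Yes

The plane through A_1, A_2, A_3 has normal n = A_1A_2 × A_1A_3 = (-192, -912, -480) and equation n·P = 22128.
Checking the remaining points: n·A_4 = 22128, n·A_5 = 22128, n·A_6 = 22128.
All equal 22128, so all 6 points lie in one plane.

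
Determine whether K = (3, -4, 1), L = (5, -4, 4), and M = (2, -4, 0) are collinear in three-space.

KL = (2, 0, 3), KM = (-1, 0, -1).
Comparing components 3 and 1: (3)(-1) − (2)(-1) = -1 ≠ 0, so KL and KM are not parallel and the points are not collinear.

No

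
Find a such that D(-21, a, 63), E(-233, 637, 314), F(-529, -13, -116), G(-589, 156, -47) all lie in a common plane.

Coplanarity ⇔ det[DE; DF; DG] = 0.
Expanding, this is linear in a: (-46224)a + (1201824) = 0.
So a = 26.

26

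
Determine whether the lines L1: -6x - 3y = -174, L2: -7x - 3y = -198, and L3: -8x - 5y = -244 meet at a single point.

No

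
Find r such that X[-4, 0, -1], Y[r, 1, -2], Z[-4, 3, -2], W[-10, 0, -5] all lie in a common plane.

-5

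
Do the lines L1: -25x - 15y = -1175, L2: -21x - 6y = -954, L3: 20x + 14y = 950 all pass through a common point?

Yes

Intersecting L1 and L2: solving the 2×2 system gives (x, y) = (44, 5).
Substitute into L3: (20)(44) + (14)(5) = 950.
This equals 950, so (44, 5) lies on all three lines and they are concurrent.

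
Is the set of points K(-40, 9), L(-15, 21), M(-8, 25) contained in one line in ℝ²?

No

KL = (25, 12), KM = (32, 16).
det[KL; KM] = (25)(16) − (12)(32) = 16.
The determinant is nonzero, so they are not collinear.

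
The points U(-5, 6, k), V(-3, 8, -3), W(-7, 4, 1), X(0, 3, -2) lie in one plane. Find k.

The points are coplanar iff UV · (UW × UX) = 0.
Expanding, this is linear in k: (-32)k + (-32) = 0.
So k = -1.

-1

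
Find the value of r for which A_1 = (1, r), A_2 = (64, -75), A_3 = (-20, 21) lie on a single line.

-3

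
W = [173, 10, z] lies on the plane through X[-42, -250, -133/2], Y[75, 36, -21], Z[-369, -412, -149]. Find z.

A normal to the plane is n = XY × XZ = (-16224, -5226, 74568).
W lies in the plane iff n · XW = 0.
This gives (74568)z + (111852) = 0, so z = -3/2.

-3/2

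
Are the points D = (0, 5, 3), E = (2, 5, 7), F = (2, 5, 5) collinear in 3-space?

No

DE = (2, 0, 4), DF = (2, 0, 2).
Comparing components 3 and 1: (4)(2) − (2)(2) = 4 ≠ 0, so DE and DF are not parallel and the points are not collinear.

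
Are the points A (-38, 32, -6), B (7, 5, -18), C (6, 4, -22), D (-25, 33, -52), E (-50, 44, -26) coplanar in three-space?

The plane through A, B, C has normal n = AB × AC = (96, 192, -72) and equation n·P = 2928.
Checking the remaining points: n·D = 7680, n·E = 5520.
Since n·D = 7680 ≠ 2928, D is off the plane and the points are not all coplanar.

No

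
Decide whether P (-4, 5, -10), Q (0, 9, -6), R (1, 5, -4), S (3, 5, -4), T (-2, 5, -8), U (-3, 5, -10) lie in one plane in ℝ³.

The plane through P, Q, R has normal n = PQ × PR = (24, -4, -20) and equation n·X = 84.
Checking the remaining points: n·S = 132, n·T = 92, n·U = 108.
Since n·S = 132 ≠ 84, S is off the plane and the points are not all coplanar.

No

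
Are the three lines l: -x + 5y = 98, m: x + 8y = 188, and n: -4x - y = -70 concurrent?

Lines aᵢx + bᵢy = cᵢ with pairwise distinct directions are concurrent exactly when det[aᵢ bᵢ cᵢ] = 0.
Here the determinant is 0.
It vanishes, so the lines are concurrent at (12, 22).

Yes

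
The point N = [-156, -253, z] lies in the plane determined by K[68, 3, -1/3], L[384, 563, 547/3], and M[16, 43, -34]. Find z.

-401/3

A normal to the plane is n = KL × KM = (-26160, 1140, 41760).
N lies in the plane iff n · KN = 0.
This gives (41760)z + (5581920) = 0, so z = -401/3.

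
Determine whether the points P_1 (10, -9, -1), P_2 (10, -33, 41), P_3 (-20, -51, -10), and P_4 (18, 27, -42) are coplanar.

Yes

A normal to the plane through P_1, P_2, P_3 is n = P_1P_2 × P_1P_3 = (1980, -1260, -720).
The plane has equation n·P = 31860. For P_4: n·P_4 = 31860.
Equal, so P_4 lies in the plane and all four are coplanar.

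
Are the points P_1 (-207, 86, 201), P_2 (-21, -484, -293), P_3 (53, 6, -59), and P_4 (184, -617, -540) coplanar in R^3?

Yes

The four points are coplanar iff the 3×3 determinant with rows P_1P_2, P_1P_3, P_1P_4 is zero.
Rows: (186, -570, -494), (260, -80, -260), (391, -703, -741).
Expanding along the first row: (186)(-123500) − (-570)(-91000) + (-494)(-151500) = 0.
Zero determinant ⇒ coplanar.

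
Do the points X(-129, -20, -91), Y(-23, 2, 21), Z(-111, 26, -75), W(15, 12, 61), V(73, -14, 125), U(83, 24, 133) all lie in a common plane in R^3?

The plane through X, Y, Z has normal n = XY × XZ = (-4800, 320, 4480) and equation n·P = 205120.
Checking the remaining points: n·W = 205120, n·V = 205120, n·U = 205120.
All equal 205120, so all 6 points lie in one plane.

Yes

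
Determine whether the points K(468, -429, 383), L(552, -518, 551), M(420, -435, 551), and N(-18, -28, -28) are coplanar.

With K as base: KL = (84, -89, 168), KM = (-48, -6, 168), KN = (-486, 401, -411).
KM × KN = (-64902, -101376, -22164).
KL · (KM × KN) = -152856.
Since -152856 ≠ 0, the four points are not coplanar.

No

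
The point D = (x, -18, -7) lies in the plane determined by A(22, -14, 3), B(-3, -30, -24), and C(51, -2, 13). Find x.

19

Coplanarity requires AB · (AC × AD) = 0.
AB = (-25, -16, -27), AC = (29, 12, 10); the triple product is linear in x with coefficient 164 and constant term -3116.
Setting it to zero: x = 19.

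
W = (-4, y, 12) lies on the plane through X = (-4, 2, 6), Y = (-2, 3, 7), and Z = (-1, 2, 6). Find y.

Coplanarity requires XY · (XZ × XW) = 0.
XY = (2, 1, 1), XZ = (3, 0, 0); the triple product is linear in y with coefficient 3 and constant term -24.
Setting it to zero: y = 8.

8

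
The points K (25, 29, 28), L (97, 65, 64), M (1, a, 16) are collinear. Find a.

Direction KL = (72, 36, 36). From the x-coordinate of M, the parameter along the line is τ = (1 − 25)/72 = -1/3.
Then a = 29 + (-1/3)·(36) = 17.

17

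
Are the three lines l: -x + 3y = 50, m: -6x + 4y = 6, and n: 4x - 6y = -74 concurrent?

Intersecting l and m: solving the 2×2 system gives (x, y) = (13, 21).
Substitute into n: (4)(13) + (-6)(21) = -74.
This equals -74, so (13, 21) lies on all three lines and they are concurrent.

Yes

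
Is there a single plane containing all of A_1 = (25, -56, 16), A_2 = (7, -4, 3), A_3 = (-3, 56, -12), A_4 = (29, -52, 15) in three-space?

Yes

With A_1 as base: A_1A_2 = (-18, 52, -13), A_1A_3 = (-28, 112, -28), A_1A_4 = (4, 4, -1).
A_1A_3 × A_1A_4 = (0, -140, -560).
A_1A_2 · (A_1A_3 × A_1A_4) = 0.
The scalar triple product vanishes, so the four points are coplanar.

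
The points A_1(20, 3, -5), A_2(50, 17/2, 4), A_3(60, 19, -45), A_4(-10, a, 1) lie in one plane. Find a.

Normal to plane A_1A_2A_3: n = (-364, 1560, 260); plane equation n·P = -3900.
Requiring n·A_4 = -3900: (1560)a + (3900) = -3900.
So a = -5.

-5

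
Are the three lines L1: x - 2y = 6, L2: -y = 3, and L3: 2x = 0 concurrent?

The three lines meet at one point iff the augmented coefficient matrix [aᵢ bᵢ cᵢ] has rank < 3, i.e. its determinant vanishes.
Here the determinant is 0.
It vanishes, so the lines are concurrent at (0, -3).

Yes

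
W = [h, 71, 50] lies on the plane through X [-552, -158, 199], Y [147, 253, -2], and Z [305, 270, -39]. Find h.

4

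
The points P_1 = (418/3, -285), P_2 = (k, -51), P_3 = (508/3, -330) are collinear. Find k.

-50/3

Collinearity: (P_2 − P_1) must be parallel to (P_3 − P_1) = (30, -45).
Cross-multiplying the components: (k − 418/3)·(-45) = (234)·(30).
Solving gives k = -50/3.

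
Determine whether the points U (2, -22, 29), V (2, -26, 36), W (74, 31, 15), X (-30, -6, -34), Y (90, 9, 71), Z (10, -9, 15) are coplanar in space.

Yes

The plane through U, V, W has normal n = UV × UW = (-315, 504, 288) and equation n·P = -3366.
Checking the remaining points: n·X = -3366, n·Y = -3366, n·Z = -3366.
All equal -3366, so all 6 points lie in one plane.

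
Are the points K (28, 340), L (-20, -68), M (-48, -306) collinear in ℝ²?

Yes

KL = (-48, -408), KM = (-76, -646).
det[KL; KM] = (-48)(-646) − (-408)(-76) = 0.
The determinant is zero, so the points are collinear.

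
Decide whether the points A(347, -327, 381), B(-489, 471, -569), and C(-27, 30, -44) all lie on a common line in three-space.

Yes

AB = (-836, 798, -950), AC = (-374, 357, -425).
AB × AC = (0, 0, 0).
The cross product vanishes, so the three points are collinear.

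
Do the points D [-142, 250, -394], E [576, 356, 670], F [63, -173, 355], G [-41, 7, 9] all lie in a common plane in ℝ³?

With D as base: DE = (718, 106, 1064), DF = (205, -423, 749), DG = (101, -243, 403).
DF × DG = (11538, -6966, -7092).
DE · (DF × DG) = 0.
The scalar triple product vanishes, so the four points are coplanar.

Yes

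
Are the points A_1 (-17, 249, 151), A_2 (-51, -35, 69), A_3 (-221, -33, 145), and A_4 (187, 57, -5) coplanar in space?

The four points are coplanar iff the 3×3 determinant with rows A_1A_2, A_1A_3, A_1A_4 is zero.
Rows: (-34, -284, -82), (-204, -282, -6), (204, -192, -156).
Expanding along the first row: (-34)(42840) − (-284)(33048) + (-82)(96696) = 0.
Zero determinant ⇒ coplanar.

Yes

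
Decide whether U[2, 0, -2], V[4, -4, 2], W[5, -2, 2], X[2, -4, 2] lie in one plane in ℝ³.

No

A normal to the plane through U, V, W is n = UV × UW = (-8, 4, 8).
The plane has equation n·P = -32. For X: n·X = -16.
-16 ≠ -32, so X is off the plane.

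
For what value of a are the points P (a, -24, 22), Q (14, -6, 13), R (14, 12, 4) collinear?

14

Direction QR = (0, 18, -9). From the y-coordinate of P, the parameter along the line is τ = (-24 − (-6))/18 = -1.
Then a = 14 + (-1)·(0) = 14.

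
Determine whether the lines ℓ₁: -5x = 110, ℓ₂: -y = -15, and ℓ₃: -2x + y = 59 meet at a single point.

Yes

The three lines meet at one point iff the augmented coefficient matrix [aᵢ bᵢ cᵢ] has rank < 3, i.e. its determinant vanishes.
Here the determinant is 0.
It vanishes, so the lines are concurrent at (-22, 15).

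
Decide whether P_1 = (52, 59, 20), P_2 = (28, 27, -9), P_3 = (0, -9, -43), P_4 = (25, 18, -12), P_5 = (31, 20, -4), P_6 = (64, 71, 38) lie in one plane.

The plane through P_1, P_2, P_3 has normal n = P_1P_2 × P_1P_3 = (44, -4, -32) and equation n·P = 1412.
Checking the remaining points: n·P_4 = 1412, n·P_5 = 1412, n·P_6 = 1316.
Since n·P_6 = 1316 ≠ 1412, P_6 is off the plane and the points are not all coplanar.

No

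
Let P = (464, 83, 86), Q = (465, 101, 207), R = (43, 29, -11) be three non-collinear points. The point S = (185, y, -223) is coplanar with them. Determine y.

11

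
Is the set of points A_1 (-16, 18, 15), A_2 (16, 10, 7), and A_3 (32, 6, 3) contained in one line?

A_1A_2 = (32, -8, -8), A_1A_3 = (48, -12, -12).
A_1A_2 × A_1A_3 = (0, 0, 0).
The cross product vanishes, so the three points are collinear.

Yes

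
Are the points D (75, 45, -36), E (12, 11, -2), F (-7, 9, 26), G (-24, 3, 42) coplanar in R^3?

Yes

With D as base: DE = (-63, -34, 34), DF = (-82, -36, 62), DG = (-99, -42, 78).
DF × DG = (-204, 258, -120).
DE · (DF × DG) = 0.
The scalar triple product vanishes, so the four points are coplanar.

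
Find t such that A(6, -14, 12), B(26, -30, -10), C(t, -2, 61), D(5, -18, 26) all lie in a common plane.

Coplanarity ⇔ det[AB; AC; AD] = 0.
Expanding, this is linear in t: (312)t + (5928) = 0.
So t = -19.

-19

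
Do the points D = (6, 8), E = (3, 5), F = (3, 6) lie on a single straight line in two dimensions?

No

DE = (-3, -3), DF = (-3, -2).
If collinear, DF would be a scalar multiple of DE. But (-3)·(-2) ≠ (-3)·(-3) (difference -3), so they are not parallel; the points are not collinear.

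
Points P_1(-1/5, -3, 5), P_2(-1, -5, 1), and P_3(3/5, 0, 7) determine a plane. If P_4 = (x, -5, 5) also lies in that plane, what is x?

-3/5

The plane through P_1, P_2, P_3 has equation 8x − (8/5)y − (4/5)z = -4/5.
Substituting P_4: (8)x + (4) = -4/5, so x = -3/5.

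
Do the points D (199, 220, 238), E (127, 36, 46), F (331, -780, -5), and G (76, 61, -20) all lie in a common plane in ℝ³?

The four points are coplanar iff the 3×3 determinant with rows DE, DF, DG is zero.
Rows: (-72, -184, -192), (132, -1000, -243), (-123, -159, -258).
Expanding along the first row: (-72)(219363) − (-184)(-63945) + (-192)(-143988) = 85680.
Nonzero ⇒ not coplanar.

No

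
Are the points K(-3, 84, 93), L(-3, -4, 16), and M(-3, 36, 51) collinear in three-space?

KL = (0, -88, -77), KM = (0, -48, -42).
KL × KM = (0, 0, 0).
The cross product vanishes, so the three points are collinear.

Yes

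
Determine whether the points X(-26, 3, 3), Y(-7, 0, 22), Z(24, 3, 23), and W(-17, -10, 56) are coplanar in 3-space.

With X as base: XY = (19, -3, 19), XZ = (50, 0, 20), XW = (9, -13, 53).
XZ × XW = (260, -2470, -650).
XY · (XZ × XW) = 0.
The scalar triple product vanishes, so the four points are coplanar.

Yes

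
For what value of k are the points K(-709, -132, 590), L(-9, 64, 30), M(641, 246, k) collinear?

Direction KL = (700, 196, -560). From the x-coordinate of M, the parameter along the line is τ = (641 − (-709))/700 = 27/14.
Then k = 590 + 27/14·(-560) = -490.

-490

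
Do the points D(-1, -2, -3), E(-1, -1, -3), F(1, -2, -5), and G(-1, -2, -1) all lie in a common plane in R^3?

No

The four points are coplanar iff the 3×3 determinant with rows DE, DF, DG is zero.
Rows: (0, 1, 0), (2, 0, -2), (0, 0, 2).
Expanding along the first row: (0)(0) − (1)(4) + (0)(0) = -4.
Nonzero ⇒ not coplanar.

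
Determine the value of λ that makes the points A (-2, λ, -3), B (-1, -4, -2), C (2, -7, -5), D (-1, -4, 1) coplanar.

-3

Coplanarity ⇔ det[AB; AC; AD] = 0.
Expanding, this is linear in λ: (9)λ + (27) = 0.
So λ = -3.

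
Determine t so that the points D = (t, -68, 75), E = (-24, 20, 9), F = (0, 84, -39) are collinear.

-57

Direction EF = (24, 64, -48). From the y-coordinate of D, the parameter along the line is τ = (-68 − 20)/64 = -11/8.
Then t = (-24) + (-11/8)·(24) = -57.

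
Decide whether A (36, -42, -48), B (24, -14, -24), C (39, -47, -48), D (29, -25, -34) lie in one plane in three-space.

No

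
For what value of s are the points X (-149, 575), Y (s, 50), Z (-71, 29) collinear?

-74

The three points are collinear iff det[XY; XZ] = 0.
This determinant is linear in s: (-546)s + (-40404) = 0, so s = -74.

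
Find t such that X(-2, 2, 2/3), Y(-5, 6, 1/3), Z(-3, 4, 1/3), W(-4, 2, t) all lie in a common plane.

4/3

The points are coplanar iff XY · (XZ × XW) = 0.
Expanding, this is linear in t: (-2)t + (8/3) = 0.
So t = 4/3.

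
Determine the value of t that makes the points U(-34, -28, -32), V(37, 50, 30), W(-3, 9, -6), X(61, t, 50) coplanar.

Normal to plane UVW: n = (-266, 76, 209); plane equation n·P = 228.
Requiring n·X = 228: (76)t + (-5776) = 228.
So t = 79.

79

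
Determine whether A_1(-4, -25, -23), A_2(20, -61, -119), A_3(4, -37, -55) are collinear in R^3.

Yes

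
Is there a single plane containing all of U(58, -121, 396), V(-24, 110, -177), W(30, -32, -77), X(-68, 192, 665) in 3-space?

Yes

The four points are coplanar iff the 3×3 determinant with rows UV, UW, UX is zero.
Rows: (-82, 231, -573), (-28, 89, -473), (-126, 313, 269).
Expanding along the first row: (-82)(171990) − (231)(-67130) + (-573)(2450) = 0.
Zero determinant ⇒ coplanar.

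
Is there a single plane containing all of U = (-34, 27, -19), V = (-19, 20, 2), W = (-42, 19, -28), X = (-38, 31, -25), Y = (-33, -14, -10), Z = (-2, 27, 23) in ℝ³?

Yes

The plane through U, V, W has normal n = UV × UW = (231, -33, -176) and equation n·P = -5401.
Checking the remaining points: n·X = -5401, n·Y = -5401, n·Z = -5401.
All equal -5401, so all 6 points lie in one plane.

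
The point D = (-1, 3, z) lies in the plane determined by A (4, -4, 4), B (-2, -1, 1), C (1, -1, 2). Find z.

0

The plane through A, B, C has equation 3x − 3y − 9z = -12.
Substituting D: (-9)z + (-12) = -12, so z = 0.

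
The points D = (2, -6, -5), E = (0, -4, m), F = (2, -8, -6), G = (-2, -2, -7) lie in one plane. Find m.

-6

Coplanarity ⇔ det[DE; DF; DG] = 0.
Expanding, this is linear in m: (-8)m + (-48) = 0.
So m = -6.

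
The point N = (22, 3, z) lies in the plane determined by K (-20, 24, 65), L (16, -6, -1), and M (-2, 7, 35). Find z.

A normal to the plane is n = KL × KM = (-222, -108, -72).
N lies in the plane iff n · KN = 0.
This gives (-72)z + (-2376) = 0, so z = -33.

-33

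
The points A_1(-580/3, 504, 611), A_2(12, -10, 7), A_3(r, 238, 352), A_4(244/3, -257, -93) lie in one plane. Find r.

-286/3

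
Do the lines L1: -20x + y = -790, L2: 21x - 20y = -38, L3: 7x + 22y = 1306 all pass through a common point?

Intersecting L1 and L2: solving the 2×2 system gives (x, y) = (15838/379, 17350/379).
Substitute into L3: (7)(15838/379) + (22)(17350/379) = 492566/379.
But L3 requires 1306 ≠ 492566/379, so the three lines have no common point.

No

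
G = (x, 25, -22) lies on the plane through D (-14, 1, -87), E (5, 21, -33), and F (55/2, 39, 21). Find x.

Coplanarity requires DE · (DF × DG) = 0.
DE = (19, 20, 54), DF = (83/2, 38, 108); the triple product is linear in x with coefficient 108 and constant term -972.
Setting it to zero: x = 9.

9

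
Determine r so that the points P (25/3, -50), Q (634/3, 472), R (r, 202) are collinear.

319/3

Collinearity: (R − P) must be parallel to (Q − P) = (203, 522).
Cross-multiplying the components: (r − 25/3)·(522) = (252)·(203).
Solving gives r = 319/3.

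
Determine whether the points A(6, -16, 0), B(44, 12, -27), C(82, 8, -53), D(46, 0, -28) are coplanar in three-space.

A normal to the plane through A, B, C is n = AB × AC = (-836, -38, -1216).
The plane has equation n·P = -4408. For D: n·D = -4408.
Equal, so D lies in the plane and all four are coplanar.

Yes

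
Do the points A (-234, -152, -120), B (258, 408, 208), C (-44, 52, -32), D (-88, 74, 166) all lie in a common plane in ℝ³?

With A as base: AB = (492, 560, 328), AC = (190, 204, 88), AD = (146, 226, 286).
AC × AD = (38456, -41492, 13156).
AB · (AC × AD) = 0.
The scalar triple product vanishes, so the four points are coplanar.

Yes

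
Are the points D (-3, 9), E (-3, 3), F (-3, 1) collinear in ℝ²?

Yes

DE = (0, -6), DF = (0, -8).
Twice the signed area of △DEF is (0)(-8) − (-6)(0) = 0.
The triangle is degenerate (zero area), so the points are collinear.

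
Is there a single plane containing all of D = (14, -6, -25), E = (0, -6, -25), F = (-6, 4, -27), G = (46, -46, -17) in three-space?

A normal to the plane through D, E, F is n = DE × DF = (0, -28, -140).
The plane has equation n·P = 3668. For G: n·G = 3668.
Equal, so G lies in the plane and all four are coplanar.

Yes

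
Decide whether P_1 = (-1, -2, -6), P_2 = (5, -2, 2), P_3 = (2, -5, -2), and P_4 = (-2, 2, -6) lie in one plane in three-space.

No

A normal to the plane through P_1, P_2, P_3 is n = P_1P_2 × P_1P_3 = (24, 0, -18).
The plane has equation n·P = 84. For P_4: n·P_4 = 60.
60 ≠ 84, so P_4 is off the plane.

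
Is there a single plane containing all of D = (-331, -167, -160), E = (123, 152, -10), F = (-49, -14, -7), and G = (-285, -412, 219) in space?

The four points are coplanar iff the 3×3 determinant with rows DE, DF, DG is zero.
Rows: (454, 319, 150), (282, 153, 153), (46, -245, 379).
Expanding along the first row: (454)(95472) − (319)(99840) + (150)(-76128) = 76128.
Nonzero ⇒ not coplanar.

No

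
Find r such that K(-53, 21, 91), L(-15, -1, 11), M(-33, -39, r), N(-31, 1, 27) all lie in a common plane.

-69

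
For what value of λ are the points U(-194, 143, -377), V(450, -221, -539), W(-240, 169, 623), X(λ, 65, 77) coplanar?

The points are coplanar iff UV · (UW × UX) = 0.
Expanding, this is linear in λ: (-359788)λ + (-20148128) = 0.
So λ = -56.

-56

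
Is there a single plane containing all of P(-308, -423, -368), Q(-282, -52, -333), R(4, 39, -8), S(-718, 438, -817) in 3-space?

No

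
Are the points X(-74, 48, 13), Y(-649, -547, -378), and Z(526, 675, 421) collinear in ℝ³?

No

XY = (-575, -595, -391), XZ = (600, 627, 408).
Comparing components 2 and 3: (-595)(408) − (-391)(627) = 2397 ≠ 0, so XY and XZ are not parallel and the points are not collinear.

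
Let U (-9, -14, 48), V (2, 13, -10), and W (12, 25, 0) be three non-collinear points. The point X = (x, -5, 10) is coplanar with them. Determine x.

-8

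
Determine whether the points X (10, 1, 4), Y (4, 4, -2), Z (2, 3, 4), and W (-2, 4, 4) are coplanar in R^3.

Yes

With X as base: XY = (-6, 3, -6), XZ = (-8, 2, 0), XW = (-12, 3, 0).
XZ × XW = (0, 0, 0).
XY · (XZ × XW) = 0.
The scalar triple product vanishes, so the four points are coplanar.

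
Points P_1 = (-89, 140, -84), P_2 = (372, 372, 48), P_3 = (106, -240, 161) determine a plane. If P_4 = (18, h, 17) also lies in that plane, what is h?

Coplanarity requires P_1P_2 · (P_1P_3 × P_1P_4) = 0.
P_1P_2 = (461, 232, 132), P_1P_3 = (195, -380, 245); the triple product is linear in h with coefficient -87205 and constant term 1395280.
Setting it to zero: h = 16.

16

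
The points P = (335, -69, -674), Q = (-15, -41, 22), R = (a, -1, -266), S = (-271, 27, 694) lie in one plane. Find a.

The points are coplanar iff PQ · (PR × PS) = 0.
Expanding, this is linear in a: (28512)a + (-6643296) = 0.
So a = 233.

233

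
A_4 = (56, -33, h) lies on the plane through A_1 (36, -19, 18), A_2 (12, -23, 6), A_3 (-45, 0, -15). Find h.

A normal to the plane is n = A_1A_2 × A_1A_3 = (360, 180, -780).
A_4 lies in the plane iff n · A_1A_4 = 0.
This gives (-780)h + (18720) = 0, so h = 24.

24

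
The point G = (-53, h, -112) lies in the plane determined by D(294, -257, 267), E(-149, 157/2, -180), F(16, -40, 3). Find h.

Coplanarity requires DE · (DF × DG) = 0.
DE = (-443, 671/2, -447), DF = (-278, 217, -264); the triple product is linear in h with coefficient 7314 and constant term 40227.
Setting it to zero: h = -11/2.

-11/2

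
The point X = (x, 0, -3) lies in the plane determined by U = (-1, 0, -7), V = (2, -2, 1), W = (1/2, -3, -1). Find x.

1

Coplanarity requires UV · (UW × UX) = 0.
UV = (3, -2, 8), UW = (3/2, -3, 6); the triple product is linear in x with coefficient 12 and constant term -12.
Setting it to zero: x = 1.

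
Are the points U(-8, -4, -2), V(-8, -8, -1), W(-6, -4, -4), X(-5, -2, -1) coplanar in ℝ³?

No

The four points are coplanar iff the 3×3 determinant with rows UV, UW, UX is zero.
Rows: (0, -4, 1), (2, 0, -2), (3, 2, 1).
Expanding along the first row: (0)(4) − (-4)(8) + (1)(4) = 36.
Nonzero ⇒ not coplanar.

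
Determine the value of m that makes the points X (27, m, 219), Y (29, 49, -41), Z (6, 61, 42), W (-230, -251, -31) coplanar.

Coplanarity ⇔ det[XY; XZ; XW] = 0.
Expanding, this is linear in m: (21267)m + (-3594123) = 0.
So m = 169.

169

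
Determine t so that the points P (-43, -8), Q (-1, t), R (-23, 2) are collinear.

13

Collinearity: (Q − P) must be parallel to (R − P) = (20, 10).
Cross-multiplying the components: (t − (-8))·(20) = (42)·(10).
Solving gives t = 13.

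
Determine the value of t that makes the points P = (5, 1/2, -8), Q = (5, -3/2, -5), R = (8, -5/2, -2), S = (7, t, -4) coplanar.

-3/2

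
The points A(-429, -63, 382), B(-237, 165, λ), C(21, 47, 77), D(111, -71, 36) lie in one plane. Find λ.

Normal to plane ACD: n = (-40500, -9000, -63000); plane equation n·P = -6124500.
Requiring n·B = -6124500: (-63000)λ + (8113500) = -6124500.
So λ = 226.

226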